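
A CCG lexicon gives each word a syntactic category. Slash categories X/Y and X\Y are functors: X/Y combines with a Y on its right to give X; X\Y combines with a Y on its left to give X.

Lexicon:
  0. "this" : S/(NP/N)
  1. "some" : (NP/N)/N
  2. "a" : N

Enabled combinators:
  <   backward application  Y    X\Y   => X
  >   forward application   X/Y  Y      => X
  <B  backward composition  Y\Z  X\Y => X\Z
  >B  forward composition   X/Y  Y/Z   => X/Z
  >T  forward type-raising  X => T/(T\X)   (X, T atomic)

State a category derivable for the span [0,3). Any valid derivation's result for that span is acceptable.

S

[0,3] S   >
  [0,1] "this" : S/(NP/N)
  [1,3] NP/N   >
    [1,2] "some" : (NP/N)/N
    [2,3] "a" : N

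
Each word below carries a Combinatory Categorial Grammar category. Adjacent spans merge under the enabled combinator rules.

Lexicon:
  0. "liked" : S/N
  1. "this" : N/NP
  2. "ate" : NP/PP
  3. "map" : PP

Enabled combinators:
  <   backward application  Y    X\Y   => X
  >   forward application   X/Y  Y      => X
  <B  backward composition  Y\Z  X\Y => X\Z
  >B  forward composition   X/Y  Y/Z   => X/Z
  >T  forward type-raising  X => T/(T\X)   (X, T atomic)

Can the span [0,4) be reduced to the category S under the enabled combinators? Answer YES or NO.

YES

[0,4] S   >
  [0,1] "liked" : S/N
  [1,4] N   >
    [1,2] "this" : N/NP
    [2,4] NP   >
      [2,3] "ate" : NP/PP
      [3,4] "map" : PP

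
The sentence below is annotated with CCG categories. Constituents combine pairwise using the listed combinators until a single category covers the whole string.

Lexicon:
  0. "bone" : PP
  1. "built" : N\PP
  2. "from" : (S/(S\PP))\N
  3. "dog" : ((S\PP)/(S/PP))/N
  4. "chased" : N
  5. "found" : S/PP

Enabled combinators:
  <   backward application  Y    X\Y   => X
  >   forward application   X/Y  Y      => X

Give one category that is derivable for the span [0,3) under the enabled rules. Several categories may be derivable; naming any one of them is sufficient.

S/(S\PP)

[0,6] S   >
  [0,3] S/(S\PP)   <
    [0,2] N   <
      [0,1] "bone" : PP
      [1,2] "built" : N\PP
    [2,3] "from" : (S/(S\PP))\N
  [3,6] S\PP   >
    [3,5] (S\PP)/(S/PP)   >
      [3,4] "dog" : ((S\PP)/(S/PP))/N
      [4,5] "chased" : N
    [5,6] "found" : S/PP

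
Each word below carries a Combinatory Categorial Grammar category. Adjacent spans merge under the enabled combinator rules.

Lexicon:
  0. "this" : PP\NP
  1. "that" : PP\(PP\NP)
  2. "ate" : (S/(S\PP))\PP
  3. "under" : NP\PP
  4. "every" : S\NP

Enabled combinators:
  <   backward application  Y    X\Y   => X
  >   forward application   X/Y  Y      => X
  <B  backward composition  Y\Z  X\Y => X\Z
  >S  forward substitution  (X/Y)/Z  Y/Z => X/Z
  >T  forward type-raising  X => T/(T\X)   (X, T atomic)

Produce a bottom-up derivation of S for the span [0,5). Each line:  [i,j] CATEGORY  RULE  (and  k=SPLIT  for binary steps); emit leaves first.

[0,1] PP\NP  lex  "this"
[1,2] PP\(PP\NP)  lex  "that"
[0,2] PP  <  k=1
[2,3] (S/(S\PP))\PP  lex  "ate"
[0,3] S/(S\PP)  <  k=2
[3,4] NP\PP  lex  "under"
[4,5] S\NP  lex  "every"
[3,5] S\PP  <B  k=4
[0,5] S  >  k=3

[0,5] S   >
  [0,3] S/(S\PP)   <
    [0,2] PP   <
      [0,1] "this" : PP\NP
      [1,2] "that" : PP\(PP\NP)
    [2,3] "ate" : (S/(S\PP))\PP
  [3,5] S\PP   <B
    [3,4] "under" : NP\PP
    [4,5] "every" : S\NP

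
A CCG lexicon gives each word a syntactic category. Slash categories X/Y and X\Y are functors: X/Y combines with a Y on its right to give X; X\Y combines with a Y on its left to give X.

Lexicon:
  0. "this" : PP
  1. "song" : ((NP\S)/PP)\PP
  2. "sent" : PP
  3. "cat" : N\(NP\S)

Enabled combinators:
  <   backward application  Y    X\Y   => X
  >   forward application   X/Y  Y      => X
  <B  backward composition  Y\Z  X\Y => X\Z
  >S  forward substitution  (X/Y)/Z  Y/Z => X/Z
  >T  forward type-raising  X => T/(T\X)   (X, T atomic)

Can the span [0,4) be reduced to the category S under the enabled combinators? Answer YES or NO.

PP ((NP\S)/PP)\PP PP N\(NP\S)
CKY chart[0,4] = {N, N/(N\N), NP/(NP\N), PP/(PP\N), S/(S\N)}; S ∉ chart

NO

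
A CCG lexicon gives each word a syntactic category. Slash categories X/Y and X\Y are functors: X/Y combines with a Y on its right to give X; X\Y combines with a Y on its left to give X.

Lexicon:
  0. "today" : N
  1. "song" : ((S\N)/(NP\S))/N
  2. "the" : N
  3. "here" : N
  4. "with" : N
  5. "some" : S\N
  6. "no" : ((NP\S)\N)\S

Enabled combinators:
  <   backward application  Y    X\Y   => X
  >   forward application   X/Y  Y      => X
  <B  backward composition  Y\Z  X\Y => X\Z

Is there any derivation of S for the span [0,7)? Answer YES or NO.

YES

[0,7] S   <
  [0,1] "today" : N
  [1,7] S\N   >
    [1,3] (S\N)/(NP\S)   >
      [1,2] "song" : ((S\N)/(NP\S))/N
      [2,3] "the" : N
    [3,7] NP\S   <
      [3,4] "here" : N
      [4,7] (NP\S)\N   <
        [4,6] S   <
          [4,5] "with" : N
          [5,6] "some" : S\N
        [6,7] "no" : ((NP\S)\N)\S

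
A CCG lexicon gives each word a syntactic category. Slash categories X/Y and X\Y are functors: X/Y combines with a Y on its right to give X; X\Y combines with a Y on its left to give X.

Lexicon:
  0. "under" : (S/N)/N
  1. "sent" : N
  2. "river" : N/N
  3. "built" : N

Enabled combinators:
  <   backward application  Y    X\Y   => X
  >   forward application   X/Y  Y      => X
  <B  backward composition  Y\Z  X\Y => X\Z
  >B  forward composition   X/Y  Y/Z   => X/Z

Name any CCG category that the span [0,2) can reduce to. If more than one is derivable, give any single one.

S/N

[0,4] S   >
  [0,3] S/N   >B
    [0,2] S/N   >
      [0,1] "under" : (S/N)/N
      [1,2] "sent" : N
    [2,3] "river" : N/N
  [3,4] "built" : N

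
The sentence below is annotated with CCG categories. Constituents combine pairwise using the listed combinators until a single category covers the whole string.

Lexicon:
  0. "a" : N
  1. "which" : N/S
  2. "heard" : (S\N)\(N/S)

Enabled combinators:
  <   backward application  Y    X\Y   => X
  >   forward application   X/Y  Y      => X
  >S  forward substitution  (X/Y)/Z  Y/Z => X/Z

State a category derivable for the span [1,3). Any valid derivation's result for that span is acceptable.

S\N

[0,3] S   <
  [0,1] "a" : N
  [1,3] S\N   <
    [1,2] "which" : N/S
    [2,3] "heard" : (S\N)\(N/S)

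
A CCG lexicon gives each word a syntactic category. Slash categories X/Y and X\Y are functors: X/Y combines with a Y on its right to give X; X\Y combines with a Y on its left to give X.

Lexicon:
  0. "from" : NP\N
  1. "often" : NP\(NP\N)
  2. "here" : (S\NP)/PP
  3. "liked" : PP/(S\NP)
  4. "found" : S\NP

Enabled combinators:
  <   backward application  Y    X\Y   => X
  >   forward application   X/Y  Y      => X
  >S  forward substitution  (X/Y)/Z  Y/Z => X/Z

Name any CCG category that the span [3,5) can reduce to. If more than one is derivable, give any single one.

PP

[0,5] S   <
  [0,2] NP   <
    [0,1] "from" : NP\N
    [1,2] "often" : NP\(NP\N)
  [2,5] S\NP   >
    [2,3] "here" : (S\NP)/PP
    [3,5] PP   >
      [3,4] "liked" : PP/(S\NP)
      [4,5] "found" : S\NP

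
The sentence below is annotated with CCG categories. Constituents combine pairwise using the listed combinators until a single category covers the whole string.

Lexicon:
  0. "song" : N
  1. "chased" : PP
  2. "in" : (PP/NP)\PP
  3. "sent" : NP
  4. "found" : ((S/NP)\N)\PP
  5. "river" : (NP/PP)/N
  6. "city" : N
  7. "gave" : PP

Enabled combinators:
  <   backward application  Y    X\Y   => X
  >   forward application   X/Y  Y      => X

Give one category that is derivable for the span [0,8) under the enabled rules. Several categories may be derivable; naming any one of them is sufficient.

[0,8] S   >
  [0,5] S/NP   <
    [0,1] "song" : N
    [1,5] (S/NP)\N   <
      [1,4] PP   >
        [1,3] PP/NP   <
          [1,2] "chased" : PP
          [2,3] "in" : (PP/NP)\PP
        [3,4] "sent" : NP
      [4,5] "found" : ((S/NP)\N)\PP
  [5,8] NP   >
    [5,7] NP/PP   >
      [5,6] "river" : (NP/PP)/N
      [6,7] "city" : N
    [7,8] "gave" : PP

S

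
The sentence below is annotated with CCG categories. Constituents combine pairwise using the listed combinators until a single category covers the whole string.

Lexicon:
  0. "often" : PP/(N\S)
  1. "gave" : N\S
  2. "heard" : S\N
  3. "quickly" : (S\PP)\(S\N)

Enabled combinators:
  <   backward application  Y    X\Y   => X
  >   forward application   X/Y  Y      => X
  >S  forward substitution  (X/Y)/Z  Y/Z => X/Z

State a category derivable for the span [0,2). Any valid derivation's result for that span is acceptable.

[0,4] S   <
  [0,2] PP   >
    [0,1] "often" : PP/(N\S)
    [1,2] "gave" : N\S
  [2,4] S\PP   <
    [2,3] "heard" : S\N
    [3,4] "quickly" : (S\PP)\(S\N)

PP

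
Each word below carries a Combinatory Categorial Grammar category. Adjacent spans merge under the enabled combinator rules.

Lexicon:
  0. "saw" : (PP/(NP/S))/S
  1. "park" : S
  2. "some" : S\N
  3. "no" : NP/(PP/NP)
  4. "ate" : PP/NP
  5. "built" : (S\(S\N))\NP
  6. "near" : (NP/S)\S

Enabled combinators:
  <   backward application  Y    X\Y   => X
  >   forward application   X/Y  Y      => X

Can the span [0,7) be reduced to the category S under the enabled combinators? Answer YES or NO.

(PP/(NP/S))/S S S\N NP/(PP/NP) PP/NP (S\(S\N))\NP (NP/S)\S
CKY chart[0,7] = {PP}; S ∉ chart

NO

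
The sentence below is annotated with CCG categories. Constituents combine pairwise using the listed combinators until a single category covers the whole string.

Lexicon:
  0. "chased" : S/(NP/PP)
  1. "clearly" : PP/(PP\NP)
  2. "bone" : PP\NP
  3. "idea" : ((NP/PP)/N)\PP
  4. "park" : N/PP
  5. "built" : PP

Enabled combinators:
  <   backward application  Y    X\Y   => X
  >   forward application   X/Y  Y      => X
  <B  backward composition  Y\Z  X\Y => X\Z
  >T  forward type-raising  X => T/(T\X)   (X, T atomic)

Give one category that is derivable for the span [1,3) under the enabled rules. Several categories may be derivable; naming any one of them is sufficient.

[0,6] S   >
  [0,1] "chased" : S/(NP/PP)
  [1,6] NP/PP   >
    [1,4] (NP/PP)/N   <
      [1,3] PP   >
        [1,2] "clearly" : PP/(PP\NP)
        [2,3] "bone" : PP\NP
      [3,4] "idea" : ((NP/PP)/N)\PP
    [4,6] N   >
      [4,5] "park" : N/PP
      [5,6] "built" : PP

PP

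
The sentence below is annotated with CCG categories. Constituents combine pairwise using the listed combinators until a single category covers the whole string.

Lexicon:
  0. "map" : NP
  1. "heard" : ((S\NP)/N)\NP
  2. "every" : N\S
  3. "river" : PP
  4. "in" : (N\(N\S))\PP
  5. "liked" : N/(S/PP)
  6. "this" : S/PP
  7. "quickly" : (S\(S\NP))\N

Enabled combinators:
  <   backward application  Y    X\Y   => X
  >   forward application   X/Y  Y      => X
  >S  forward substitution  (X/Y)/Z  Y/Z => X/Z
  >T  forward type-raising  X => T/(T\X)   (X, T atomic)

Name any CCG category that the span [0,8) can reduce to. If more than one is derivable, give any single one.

S

[0,8] S   <
  [0,5] S\NP   >
    [0,2] (S\NP)/N   <
      [0,1] "map" : NP
      [1,2] "heard" : ((S\NP)/N)\NP
    [2,5] N   <
      [2,3] "every" : N\S
      [3,5] N\(N\S)   <
        [3,4] "river" : PP
        [4,5] "in" : (N\(N\S))\PP
  [5,8] S\(S\NP)   <
    [5,7] N   >
      [5,6] "liked" : N/(S/PP)
      [6,7] "this" : S/PP
    [7,8] "quickly" : (S\(S\NP))\N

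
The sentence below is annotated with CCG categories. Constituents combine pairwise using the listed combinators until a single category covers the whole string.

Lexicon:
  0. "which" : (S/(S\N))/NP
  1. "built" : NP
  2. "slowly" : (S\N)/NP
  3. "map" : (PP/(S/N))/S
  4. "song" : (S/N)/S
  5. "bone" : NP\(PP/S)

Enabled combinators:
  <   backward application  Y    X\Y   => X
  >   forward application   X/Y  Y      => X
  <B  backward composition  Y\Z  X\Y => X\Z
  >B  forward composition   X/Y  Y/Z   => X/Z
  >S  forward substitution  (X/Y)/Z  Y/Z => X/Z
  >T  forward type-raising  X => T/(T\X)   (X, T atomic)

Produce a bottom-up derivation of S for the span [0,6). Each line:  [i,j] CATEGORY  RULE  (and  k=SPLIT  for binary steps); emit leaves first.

[0,1] (S/(S\N))/NP  lex  "which"
[1,2] NP  lex  "built"
[0,2] S/(S\N)  >  k=1
[2,3] (S\N)/NP  lex  "slowly"
[3,4] (PP/(S/N))/S  lex  "map"
[4,5] (S/N)/S  lex  "song"
[3,5] PP/S  >S  k=4
[5,6] NP\(PP/S)  lex  "bone"
[3,6] NP  <  k=5
[2,6] S\N  >  k=3
[0,6] S  >  k=2

[0,6] S   >
  [0,2] S/(S\N)   >
    [0,1] "which" : (S/(S\N))/NP
    [1,2] "built" : NP
  [2,6] S\N   >
    [2,3] "slowly" : (S\N)/NP
    [3,6] NP   <
      [3,5] PP/S   >S
        [3,4] "map" : (PP/(S/N))/S
        [4,5] "song" : (S/N)/S
      [5,6] "bone" : NP\(PP/S)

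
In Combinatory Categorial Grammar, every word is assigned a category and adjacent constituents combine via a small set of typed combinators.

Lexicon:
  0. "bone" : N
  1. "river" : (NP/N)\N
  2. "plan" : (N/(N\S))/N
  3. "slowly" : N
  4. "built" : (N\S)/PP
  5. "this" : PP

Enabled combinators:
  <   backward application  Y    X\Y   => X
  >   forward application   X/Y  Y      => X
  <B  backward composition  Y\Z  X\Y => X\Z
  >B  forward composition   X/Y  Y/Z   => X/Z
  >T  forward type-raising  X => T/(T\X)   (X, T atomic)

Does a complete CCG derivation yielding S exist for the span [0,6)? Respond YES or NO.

NO

N (NP/N)\N (N/(N\S))/N N (N\S)/PP PP
CKY chart[0,6] = {N/(N\NP), NP, NP/(NP\NP), NP/(N\N), NP/(PP\PP), PP/(PP\NP), S/(S\NP)}; S ∉ chart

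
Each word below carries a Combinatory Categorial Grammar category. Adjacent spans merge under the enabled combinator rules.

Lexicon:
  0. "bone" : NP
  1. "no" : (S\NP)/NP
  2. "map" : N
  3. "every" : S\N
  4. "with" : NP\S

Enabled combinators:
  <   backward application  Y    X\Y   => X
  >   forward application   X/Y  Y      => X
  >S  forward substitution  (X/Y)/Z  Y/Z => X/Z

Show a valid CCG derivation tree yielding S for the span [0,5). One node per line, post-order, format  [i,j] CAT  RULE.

[0,1] NP  lex  "bone"
[1,2] (S\NP)/NP  lex  "no"
[2,3] N  lex  "map"
[3,4] S\N  lex  "every"
[2,4] S  <  k=3
[4,5] NP\S  lex  "with"
[2,5] NP  <  k=4
[1,5] S\NP  >  k=2
[0,5] S  <  k=1

[0,5] S   <
  [0,1] "bone" : NP
  [1,5] S\NP   >
    [1,2] "no" : (S\NP)/NP
    [2,5] NP   <
      [2,4] S   <
        [2,3] "map" : N
        [3,4] "every" : S\N
      [4,5] "with" : NP\S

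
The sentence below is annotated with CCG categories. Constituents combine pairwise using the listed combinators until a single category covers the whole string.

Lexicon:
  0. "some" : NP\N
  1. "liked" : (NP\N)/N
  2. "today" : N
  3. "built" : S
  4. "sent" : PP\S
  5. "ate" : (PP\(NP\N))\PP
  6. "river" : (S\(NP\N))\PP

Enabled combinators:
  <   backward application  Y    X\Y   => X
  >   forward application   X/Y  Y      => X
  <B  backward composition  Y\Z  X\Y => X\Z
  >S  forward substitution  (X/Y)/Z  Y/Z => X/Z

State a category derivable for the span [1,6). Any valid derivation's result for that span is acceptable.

PP

[0,7] S   <
  [0,1] "some" : NP\N
  [1,7] S\(NP\N)   <
    [1,6] PP   <
      [1,3] NP\N   >
        [1,2] "liked" : (NP\N)/N
        [2,3] "today" : N
      [3,6] PP\(NP\N)   <
        [3,5] PP   <
          [3,4] "built" : S
          [4,5] "sent" : PP\S
        [5,6] "ate" : (PP\(NP\N))\PP
    [6,7] "river" : (S\(NP\N))\PP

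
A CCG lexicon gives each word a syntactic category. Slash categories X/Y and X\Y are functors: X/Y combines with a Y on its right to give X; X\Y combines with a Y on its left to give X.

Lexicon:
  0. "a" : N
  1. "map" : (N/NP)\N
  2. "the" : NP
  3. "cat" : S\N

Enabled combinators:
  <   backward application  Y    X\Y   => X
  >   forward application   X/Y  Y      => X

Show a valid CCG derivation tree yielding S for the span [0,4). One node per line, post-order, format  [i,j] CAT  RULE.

[0,4] S   <
  [0,3] N   >
    [0,2] N/NP   <
      [0,1] "a" : N
      [1,2] "map" : (N/NP)\N
    [2,3] "the" : NP
  [3,4] "cat" : S\N

[0,1] N  lex  "a"
[1,2] (N/NP)\N  lex  "map"
[0,2] N/NP  <  k=1
[2,3] NP  lex  "the"
[0,3] N  >  k=2
[3,4] S\N  lex  "cat"
[0,4] S  <  k=3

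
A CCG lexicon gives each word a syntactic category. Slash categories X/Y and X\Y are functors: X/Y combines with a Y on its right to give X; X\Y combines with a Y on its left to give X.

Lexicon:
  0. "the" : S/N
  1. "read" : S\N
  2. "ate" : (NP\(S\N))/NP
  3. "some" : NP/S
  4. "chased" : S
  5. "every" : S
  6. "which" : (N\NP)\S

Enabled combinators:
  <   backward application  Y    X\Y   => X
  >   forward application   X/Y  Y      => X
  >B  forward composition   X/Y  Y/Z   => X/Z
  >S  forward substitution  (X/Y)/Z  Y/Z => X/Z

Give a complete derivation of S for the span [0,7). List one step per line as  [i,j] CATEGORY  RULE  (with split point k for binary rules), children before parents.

[0,7] S   >
  [0,1] "the" : S/N
  [1,7] N   <
    [1,5] NP   <
      [1,2] "read" : S\N
      [2,5] NP\(S\N)   >
        [2,3] "ate" : (NP\(S\N))/NP
        [3,5] NP   >
          [3,4] "some" : NP/S
          [4,5] "chased" : S
    [5,7] N\NP   <
      [5,6] "every" : S
      [6,7] "which" : (N\NP)\S

[0,1] S/N  lex  "the"
[1,2] S\N  lex  "read"
[2,3] (NP\(S\N))/NP  lex  "ate"
[3,4] NP/S  lex  "some"
[4,5] S  lex  "chased"
[3,5] NP  >  k=4
[2,5] NP\(S\N)  >  k=3
[1,5] NP  <  k=2
[5,6] S  lex  "every"
[6,7] (N\NP)\S  lex  "which"
[5,7] N\NP  <  k=6
[1,7] N  <  k=5
[0,7] S  >  k=1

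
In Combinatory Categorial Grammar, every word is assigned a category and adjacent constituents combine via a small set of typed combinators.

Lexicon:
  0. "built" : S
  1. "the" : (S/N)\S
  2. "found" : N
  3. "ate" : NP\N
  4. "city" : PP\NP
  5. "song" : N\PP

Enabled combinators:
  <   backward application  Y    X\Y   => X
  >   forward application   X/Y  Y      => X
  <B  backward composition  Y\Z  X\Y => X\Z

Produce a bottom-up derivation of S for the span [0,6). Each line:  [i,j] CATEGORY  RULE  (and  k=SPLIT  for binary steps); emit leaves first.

[0,1] S  lex  "built"
[1,2] (S/N)\S  lex  "the"
[0,2] S/N  <  k=1
[2,3] N  lex  "found"
[3,4] NP\N  lex  "ate"
[2,4] NP  <  k=3
[4,5] PP\NP  lex  "city"
[5,6] N\PP  lex  "song"
[4,6] N\NP  <B  k=5
[2,6] N  <  k=4
[0,6] S  >  k=2

[0,6] S   >
  [0,2] S/N   <
    [0,1] "built" : S
    [1,2] "the" : (S/N)\S
  [2,6] N   <
    [2,4] NP   <
      [2,3] "found" : N
      [3,4] "ate" : NP\N
    [4,6] N\NP   <B
      [4,5] "city" : PP\NP
      [5,6] "song" : N\PP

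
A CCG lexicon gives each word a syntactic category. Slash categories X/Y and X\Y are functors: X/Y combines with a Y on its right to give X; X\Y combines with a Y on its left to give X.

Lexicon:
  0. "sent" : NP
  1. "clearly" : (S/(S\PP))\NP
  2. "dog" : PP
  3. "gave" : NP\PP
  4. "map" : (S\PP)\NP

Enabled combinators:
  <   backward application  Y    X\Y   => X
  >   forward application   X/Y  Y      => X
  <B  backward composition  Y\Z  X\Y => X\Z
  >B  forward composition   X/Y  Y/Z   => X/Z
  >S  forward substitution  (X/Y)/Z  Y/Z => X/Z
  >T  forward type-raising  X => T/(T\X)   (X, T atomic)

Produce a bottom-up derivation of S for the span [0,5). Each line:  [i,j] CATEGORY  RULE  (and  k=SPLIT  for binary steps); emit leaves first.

[0,1] NP  lex  "sent"
[1,2] (S/(S\PP))\NP  lex  "clearly"
[0,2] S/(S\PP)  <  k=1
[2,3] PP  lex  "dog"
[2,3] NP/(NP\PP)  >T
[3,4] NP\PP  lex  "gave"
[2,4] NP  >  k=3
[4,5] (S\PP)\NP  lex  "map"
[2,5] S\PP  <  k=4
[0,5] S  >  k=2

[0,5] S   >
  [0,2] S/(S\PP)   <
    [0,1] "sent" : NP
    [1,2] "clearly" : (S/(S\PP))\NP
  [2,5] S\PP   <
    [2,4] NP   >
      [2,3] NP/(NP\PP)   >T
        [2,3] "dog" : PP
      [3,4] "gave" : NP\PP
    [4,5] "map" : (S\PP)\NP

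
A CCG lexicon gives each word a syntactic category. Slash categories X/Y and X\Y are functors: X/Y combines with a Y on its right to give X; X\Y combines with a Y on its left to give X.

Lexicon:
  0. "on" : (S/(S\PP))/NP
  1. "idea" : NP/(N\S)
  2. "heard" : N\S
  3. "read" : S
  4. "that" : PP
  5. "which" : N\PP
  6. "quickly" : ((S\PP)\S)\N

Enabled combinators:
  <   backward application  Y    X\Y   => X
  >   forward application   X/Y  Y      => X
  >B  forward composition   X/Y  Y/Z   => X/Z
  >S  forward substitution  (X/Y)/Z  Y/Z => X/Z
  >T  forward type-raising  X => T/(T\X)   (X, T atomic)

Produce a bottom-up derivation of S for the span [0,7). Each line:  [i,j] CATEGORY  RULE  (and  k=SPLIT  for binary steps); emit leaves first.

[0,7] S   >
  [0,3] S/(S\PP)   >
    [0,1] "on" : (S/(S\PP))/NP
    [1,3] NP   >
      [1,2] "idea" : NP/(N\S)
      [2,3] "heard" : N\S
  [3,7] S\PP   <
    [3,4] "read" : S
    [4,7] (S\PP)\S   <
      [4,6] N   >
        [4,5] N/(N\PP)   >T
          [4,5] "that" : PP
        [5,6] "which" : N\PP
      [6,7] "quickly" : ((S\PP)\S)\N

[0,1] (S/(S\PP))/NP  lex  "on"
[1,2] NP/(N\S)  lex  "idea"
[2,3] N\S  lex  "heard"
[1,3] NP  >  k=2
[0,3] S/(S\PP)  >  k=1
[3,4] S  lex  "read"
[4,5] PP  lex  "that"
[4,5] N/(N\PP)  >T
[5,6] N\PP  lex  "which"
[4,6] N  >  k=5
[6,7] ((S\PP)\S)\N  lex  "quickly"
[4,7] (S\PP)\S  <  k=6
[3,7] S\PP  <  k=4
[0,7] S  >  k=3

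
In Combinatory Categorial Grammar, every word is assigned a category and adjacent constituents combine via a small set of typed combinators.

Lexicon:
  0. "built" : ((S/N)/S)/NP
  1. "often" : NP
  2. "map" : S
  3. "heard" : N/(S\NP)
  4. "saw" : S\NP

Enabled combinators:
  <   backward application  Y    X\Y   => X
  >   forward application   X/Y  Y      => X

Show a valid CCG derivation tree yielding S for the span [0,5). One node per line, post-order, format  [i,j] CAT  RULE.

[0,1] ((S/N)/S)/NP  lex  "built"
[1,2] NP  lex  "often"
[0,2] (S/N)/S  >  k=1
[2,3] S  lex  "map"
[0,3] S/N  >  k=2
[3,4] N/(S\NP)  lex  "heard"
[4,5] S\NP  lex  "saw"
[3,5] N  >  k=4
[0,5] S  >  k=3

[0,5] S   >
  [0,3] S/N   >
    [0,2] (S/N)/S   >
      [0,1] "built" : ((S/N)/S)/NP
      [1,2] "often" : NP
    [2,3] "map" : S
  [3,5] N   >
    [3,4] "heard" : N/(S\NP)
    [4,5] "saw" : S\NP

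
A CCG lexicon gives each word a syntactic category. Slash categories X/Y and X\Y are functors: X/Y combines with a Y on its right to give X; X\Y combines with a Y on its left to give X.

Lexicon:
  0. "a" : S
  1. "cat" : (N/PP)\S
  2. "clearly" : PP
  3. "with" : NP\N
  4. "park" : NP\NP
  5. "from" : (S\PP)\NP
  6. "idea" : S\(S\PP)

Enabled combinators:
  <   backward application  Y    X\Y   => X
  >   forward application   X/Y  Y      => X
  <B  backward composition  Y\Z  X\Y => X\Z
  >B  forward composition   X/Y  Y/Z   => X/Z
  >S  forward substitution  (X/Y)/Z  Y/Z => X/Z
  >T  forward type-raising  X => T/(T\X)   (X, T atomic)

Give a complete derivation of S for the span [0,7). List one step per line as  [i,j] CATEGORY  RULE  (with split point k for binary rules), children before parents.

[0,1] S  lex  "a"
[1,2] (N/PP)\S  lex  "cat"
[0,2] N/PP  <  k=1
[2,3] PP  lex  "clearly"
[0,3] N  >  k=2
[3,4] NP\N  lex  "with"
[4,5] NP\NP  lex  "park"
[3,5] NP\N  <B  k=4
[0,5] NP  <  k=3
[5,6] (S\PP)\NP  lex  "from"
[6,7] S\(S\PP)  lex  "idea"
[5,7] S\NP  <B  k=6
[0,7] S  <  k=5

[0,7] S   <
  [0,5] NP   <
    [0,3] N   >
      [0,2] N/PP   <
        [0,1] "a" : S
        [1,2] "cat" : (N/PP)\S
      [2,3] "clearly" : PP
    [3,5] NP\N   <B
      [3,4] "with" : NP\N
      [4,5] "park" : NP\NP
  [5,7] S\NP   <B
    [5,6] "from" : (S\PP)\NP
    [6,7] "idea" : S\(S\PP)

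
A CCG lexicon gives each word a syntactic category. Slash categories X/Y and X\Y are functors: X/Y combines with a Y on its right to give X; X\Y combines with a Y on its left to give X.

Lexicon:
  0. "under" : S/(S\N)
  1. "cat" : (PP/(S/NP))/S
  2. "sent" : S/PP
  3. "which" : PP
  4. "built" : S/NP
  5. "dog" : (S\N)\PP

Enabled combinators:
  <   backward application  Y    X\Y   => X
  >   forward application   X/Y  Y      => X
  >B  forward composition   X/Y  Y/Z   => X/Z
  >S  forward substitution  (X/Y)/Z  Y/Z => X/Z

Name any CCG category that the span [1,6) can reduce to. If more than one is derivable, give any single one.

[0,6] S   >
  [0,1] "under" : S/(S\N)
  [1,6] S\N   <
    [1,5] PP   >
      [1,4] PP/(S/NP)   >
        [1,2] "cat" : (PP/(S/NP))/S
        [2,4] S   >
          [2,3] "sent" : S/PP
          [3,4] "which" : PP
      [4,5] "built" : S/NP
    [5,6] "dog" : (S\N)\PP

S\N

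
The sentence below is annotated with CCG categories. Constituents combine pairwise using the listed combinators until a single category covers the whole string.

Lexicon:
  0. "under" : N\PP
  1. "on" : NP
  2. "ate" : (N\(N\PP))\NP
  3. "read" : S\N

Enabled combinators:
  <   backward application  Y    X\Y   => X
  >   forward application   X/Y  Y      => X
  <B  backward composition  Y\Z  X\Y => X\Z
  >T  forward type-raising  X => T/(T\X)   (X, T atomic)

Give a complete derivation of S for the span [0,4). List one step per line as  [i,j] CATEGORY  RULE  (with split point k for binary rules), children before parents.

[0,4] S   <
  [0,3] N   <
    [0,1] "under" : N\PP
    [1,3] N\(N\PP)   <
      [1,2] "on" : NP
      [2,3] "ate" : (N\(N\PP))\NP
  [3,4] "read" : S\N

[0,1] N\PP  lex  "under"
[1,2] NP  lex  "on"
[2,3] (N\(N\PP))\NP  lex  "ate"
[1,3] N\(N\PP)  <  k=2
[0,3] N  <  k=1
[3,4] S\N  lex  "read"
[0,4] S  <  k=3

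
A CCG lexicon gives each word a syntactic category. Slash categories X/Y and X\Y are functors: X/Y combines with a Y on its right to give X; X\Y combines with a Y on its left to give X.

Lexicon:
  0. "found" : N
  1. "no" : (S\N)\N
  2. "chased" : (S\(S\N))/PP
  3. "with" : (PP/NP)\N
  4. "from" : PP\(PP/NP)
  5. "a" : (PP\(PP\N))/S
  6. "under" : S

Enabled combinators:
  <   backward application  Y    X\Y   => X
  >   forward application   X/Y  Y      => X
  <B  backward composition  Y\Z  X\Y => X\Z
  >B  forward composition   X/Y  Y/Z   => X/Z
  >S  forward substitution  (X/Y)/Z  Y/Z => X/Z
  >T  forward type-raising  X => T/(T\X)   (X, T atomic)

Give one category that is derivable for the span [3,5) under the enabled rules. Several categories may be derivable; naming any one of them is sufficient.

[0,7] S   <
  [0,2] S\N   <
    [0,1] "found" : N
    [1,2] "no" : (S\N)\N
  [2,7] S\(S\N)   >
    [2,3] "chased" : (S\(S\N))/PP
    [3,7] PP   <
      [3,5] PP\N   <B
        [3,4] "with" : (PP/NP)\N
        [4,5] "from" : PP\(PP/NP)
      [5,7] PP\(PP\N)   >
        [5,6] "a" : (PP\(PP\N))/S
        [6,7] "under" : S

PP\N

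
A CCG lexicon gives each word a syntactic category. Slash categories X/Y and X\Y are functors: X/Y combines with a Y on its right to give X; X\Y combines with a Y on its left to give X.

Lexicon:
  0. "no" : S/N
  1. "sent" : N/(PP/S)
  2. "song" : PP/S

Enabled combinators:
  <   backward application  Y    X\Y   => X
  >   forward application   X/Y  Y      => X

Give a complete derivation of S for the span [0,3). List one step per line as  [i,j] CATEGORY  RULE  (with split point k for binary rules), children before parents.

[0,3] S   >
  [0,1] "no" : S/N
  [1,3] N   >
    [1,2] "sent" : N/(PP/S)
    [2,3] "song" : PP/S

[0,1] S/N  lex  "no"
[1,2] N/(PP/S)  lex  "sent"
[2,3] PP/S  lex  "song"
[1,3] N  >  k=2
[0,3] S  >  k=1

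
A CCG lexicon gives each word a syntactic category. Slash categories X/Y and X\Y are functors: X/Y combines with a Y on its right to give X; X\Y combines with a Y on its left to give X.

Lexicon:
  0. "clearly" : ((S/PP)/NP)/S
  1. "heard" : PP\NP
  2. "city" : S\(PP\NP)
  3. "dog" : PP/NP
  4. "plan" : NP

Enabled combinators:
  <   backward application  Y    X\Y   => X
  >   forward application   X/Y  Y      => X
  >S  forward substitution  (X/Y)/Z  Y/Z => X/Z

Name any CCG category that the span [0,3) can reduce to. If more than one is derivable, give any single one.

(S/PP)/NP

[0,5] S   >
  [0,4] S/NP   >S
    [0,3] (S/PP)/NP   >
      [0,1] "clearly" : ((S/PP)/NP)/S
      [1,3] S   <
        [1,2] "heard" : PP\NP
        [2,3] "city" : S\(PP\NP)
    [3,4] "dog" : PP/NP
  [4,5] "plan" : NP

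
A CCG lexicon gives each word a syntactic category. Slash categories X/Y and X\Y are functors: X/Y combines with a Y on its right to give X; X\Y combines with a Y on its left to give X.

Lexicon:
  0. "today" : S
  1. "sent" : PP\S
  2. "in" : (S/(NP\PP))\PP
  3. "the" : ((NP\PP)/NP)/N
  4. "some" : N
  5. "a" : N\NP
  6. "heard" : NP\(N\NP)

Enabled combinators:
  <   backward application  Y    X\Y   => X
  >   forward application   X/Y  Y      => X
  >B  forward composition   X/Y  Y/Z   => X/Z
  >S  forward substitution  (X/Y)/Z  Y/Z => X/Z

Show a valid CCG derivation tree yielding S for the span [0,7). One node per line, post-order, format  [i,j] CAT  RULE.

[0,1] S  lex  "today"
[1,2] PP\S  lex  "sent"
[0,2] PP  <  k=1
[2,3] (S/(NP\PP))\PP  lex  "in"
[0,3] S/(NP\PP)  <  k=2
[3,4] ((NP\PP)/NP)/N  lex  "the"
[4,5] N  lex  "some"
[3,5] (NP\PP)/NP  >  k=4
[5,6] N\NP  lex  "a"
[6,7] NP\(N\NP)  lex  "heard"
[5,7] NP  <  k=6
[3,7] NP\PP  >  k=5
[0,7] S  >  k=3

[0,7] S   >
  [0,3] S/(NP\PP)   <
    [0,2] PP   <
      [0,1] "today" : S
      [1,2] "sent" : PP\S
    [2,3] "in" : (S/(NP\PP))\PP
  [3,7] NP\PP   >
    [3,5] (NP\PP)/NP   >
      [3,4] "the" : ((NP\PP)/NP)/N
      [4,5] "some" : N
    [5,7] NP   <
      [5,6] "a" : N\NP
      [6,7] "heard" : NP\(N\NP)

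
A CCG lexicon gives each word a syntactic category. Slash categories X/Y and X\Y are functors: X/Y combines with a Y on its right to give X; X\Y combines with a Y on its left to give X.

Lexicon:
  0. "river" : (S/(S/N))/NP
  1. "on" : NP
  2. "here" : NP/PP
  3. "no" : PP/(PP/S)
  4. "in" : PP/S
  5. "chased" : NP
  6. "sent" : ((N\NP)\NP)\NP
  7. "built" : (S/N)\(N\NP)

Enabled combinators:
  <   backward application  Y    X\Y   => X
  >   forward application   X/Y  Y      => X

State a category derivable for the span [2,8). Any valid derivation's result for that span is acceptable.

[0,8] S   >
  [0,2] S/(S/N)   >
    [0,1] "river" : (S/(S/N))/NP
    [1,2] "on" : NP
  [2,8] S/N   <
    [2,7] N\NP   <
      [2,5] NP   >
        [2,3] "here" : NP/PP
        [3,5] PP   >
          [3,4] "no" : PP/(PP/S)
          [4,5] "in" : PP/S
      [5,7] (N\NP)\NP   <
        [5,6] "chased" : NP
        [6,7] "sent" : ((N\NP)\NP)\NP
    [7,8] "built" : (S/N)\(N\NP)

S/N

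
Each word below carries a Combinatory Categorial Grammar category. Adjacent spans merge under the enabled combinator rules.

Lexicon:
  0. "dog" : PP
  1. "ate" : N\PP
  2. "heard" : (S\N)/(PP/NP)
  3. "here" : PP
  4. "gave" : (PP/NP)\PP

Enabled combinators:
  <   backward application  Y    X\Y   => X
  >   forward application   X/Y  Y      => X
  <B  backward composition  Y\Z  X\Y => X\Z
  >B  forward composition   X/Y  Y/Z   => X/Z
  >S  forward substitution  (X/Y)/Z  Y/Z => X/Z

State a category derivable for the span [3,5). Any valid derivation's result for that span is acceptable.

PP/NP

[0,5] S   <
  [0,1] "dog" : PP
  [1,5] S\PP   <B
    [1,2] "ate" : N\PP
    [2,5] S\N   >
      [2,3] "heard" : (S\N)/(PP/NP)
      [3,5] PP/NP   <
        [3,4] "here" : PP
        [4,5] "gave" : (PP/NP)\PP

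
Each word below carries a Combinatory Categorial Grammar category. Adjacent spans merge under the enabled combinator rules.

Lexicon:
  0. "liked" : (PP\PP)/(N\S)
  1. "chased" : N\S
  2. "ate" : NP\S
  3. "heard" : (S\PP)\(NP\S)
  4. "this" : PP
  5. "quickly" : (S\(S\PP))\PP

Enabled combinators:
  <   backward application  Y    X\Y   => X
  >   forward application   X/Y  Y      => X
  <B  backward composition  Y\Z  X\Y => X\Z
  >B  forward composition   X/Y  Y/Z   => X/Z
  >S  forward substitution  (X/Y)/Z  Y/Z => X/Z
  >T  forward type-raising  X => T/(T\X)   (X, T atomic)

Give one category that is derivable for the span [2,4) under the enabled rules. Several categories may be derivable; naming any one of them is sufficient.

S\PP

[0,6] S   <
  [0,4] S\PP   <B
    [0,2] PP\PP   >
      [0,1] "liked" : (PP\PP)/(N\S)
      [1,2] "chased" : N\S
    [2,4] S\PP   <
      [2,3] "ate" : NP\S
      [3,4] "heard" : (S\PP)\(NP\S)
  [4,6] S\(S\PP)   <
    [4,5] "this" : PP
    [5,6] "quickly" : (S\(S\PP))\PP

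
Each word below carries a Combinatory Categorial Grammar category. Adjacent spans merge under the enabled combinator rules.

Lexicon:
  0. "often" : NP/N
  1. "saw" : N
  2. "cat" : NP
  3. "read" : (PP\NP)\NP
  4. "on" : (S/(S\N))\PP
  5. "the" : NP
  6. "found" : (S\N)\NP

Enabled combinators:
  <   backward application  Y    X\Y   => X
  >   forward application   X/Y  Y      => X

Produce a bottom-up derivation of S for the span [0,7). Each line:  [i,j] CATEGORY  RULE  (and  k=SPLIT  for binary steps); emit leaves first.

[0,7] S   >
  [0,5] S/(S\N)   <
    [0,4] PP   <
      [0,2] NP   >
        [0,1] "often" : NP/N
        [1,2] "saw" : N
      [2,4] PP\NP   <
        [2,3] "cat" : NP
        [3,4] "read" : (PP\NP)\NP
    [4,5] "on" : (S/(S\N))\PP
  [5,7] S\N   <
    [5,6] "the" : NP
    [6,7] "found" : (S\N)\NP

[0,1] NP/N  lex  "often"
[1,2] N  lex  "saw"
[0,2] NP  >  k=1
[2,3] NP  lex  "cat"
[3,4] (PP\NP)\NP  lex  "read"
[2,4] PP\NP  <  k=3
[0,4] PP  <  k=2
[4,5] (S/(S\N))\PP  lex  "on"
[0,5] S/(S\N)  <  k=4
[5,6] NP  lex  "the"
[6,7] (S\N)\NP  lex  "found"
[5,7] S\N  <  k=6
[0,7] S  >  k=5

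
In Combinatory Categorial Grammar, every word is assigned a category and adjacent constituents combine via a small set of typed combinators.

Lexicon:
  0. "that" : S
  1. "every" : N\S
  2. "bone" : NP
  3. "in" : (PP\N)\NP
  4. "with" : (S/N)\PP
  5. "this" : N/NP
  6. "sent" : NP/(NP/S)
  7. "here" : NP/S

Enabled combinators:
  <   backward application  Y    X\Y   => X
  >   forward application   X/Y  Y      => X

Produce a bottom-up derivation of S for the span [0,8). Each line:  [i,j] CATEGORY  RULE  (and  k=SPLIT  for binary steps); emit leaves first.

[0,8] S   >
  [0,5] S/N   <
    [0,4] PP   <
      [0,2] N   <
        [0,1] "that" : S
        [1,2] "every" : N\S
      [2,4] PP\N   <
        [2,3] "bone" : NP
        [3,4] "in" : (PP\N)\NP
    [4,5] "with" : (S/N)\PP
  [5,8] N   >
    [5,6] "this" : N/NP
    [6,8] NP   >
      [6,7] "sent" : NP/(NP/S)
      [7,8] "here" : NP/S

[0,1] S  lex  "that"
[1,2] N\S  lex  "every"
[0,2] N  <  k=1
[2,3] NP  lex  "bone"
[3,4] (PP\N)\NP  lex  "in"
[2,4] PP\N  <  k=3
[0,4] PP  <  k=2
[4,5] (S/N)\PP  lex  "with"
[0,5] S/N  <  k=4
[5,6] N/NP  lex  "this"
[6,7] NP/(NP/S)  lex  "sent"
[7,8] NP/S  lex  "here"
[6,8] NP  >  k=7
[5,8] N  >  k=6
[0,8] S  >  k=5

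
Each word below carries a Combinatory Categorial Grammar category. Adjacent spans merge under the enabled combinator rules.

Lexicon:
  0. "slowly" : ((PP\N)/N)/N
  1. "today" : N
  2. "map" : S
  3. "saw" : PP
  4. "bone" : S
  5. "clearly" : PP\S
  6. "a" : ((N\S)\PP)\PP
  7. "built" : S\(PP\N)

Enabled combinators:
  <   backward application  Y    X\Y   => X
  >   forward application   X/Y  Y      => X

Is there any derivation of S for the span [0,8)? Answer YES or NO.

YES

[0,8] S   <
  [0,7] PP\N   >
    [0,2] (PP\N)/N   >
      [0,1] "slowly" : ((PP\N)/N)/N
      [1,2] "today" : N
    [2,7] N   <
      [2,3] "map" : S
      [3,7] N\S   <
        [3,4] "saw" : PP
        [4,7] (N\S)\PP   <
          [4,6] PP   <
            [4,5] "bone" : S
            [5,6] "clearly" : PP\S
          [6,7] "a" : ((N\S)\PP)\PP
  [7,8] "built" : S\(PP\N)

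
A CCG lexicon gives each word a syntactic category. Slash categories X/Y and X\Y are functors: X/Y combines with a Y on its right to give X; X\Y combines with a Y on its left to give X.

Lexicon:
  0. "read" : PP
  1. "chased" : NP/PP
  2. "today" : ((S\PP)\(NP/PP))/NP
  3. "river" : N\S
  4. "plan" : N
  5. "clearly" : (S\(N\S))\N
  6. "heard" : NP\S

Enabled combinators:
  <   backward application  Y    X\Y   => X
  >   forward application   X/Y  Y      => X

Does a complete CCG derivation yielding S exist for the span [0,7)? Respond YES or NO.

YES

[0,7] S   <
  [0,1] "read" : PP
  [1,7] S\PP   <
    [1,2] "chased" : NP/PP
    [2,7] (S\PP)\(NP/PP)   >
      [2,3] "today" : ((S\PP)\(NP/PP))/NP
      [3,7] NP   <
        [3,6] S   <
          [3,4] "river" : N\S
          [4,6] S\(N\S)   <
            [4,5] "plan" : N
            [5,6] "clearly" : (S\(N\S))\N
        [6,7] "heard" : NP\S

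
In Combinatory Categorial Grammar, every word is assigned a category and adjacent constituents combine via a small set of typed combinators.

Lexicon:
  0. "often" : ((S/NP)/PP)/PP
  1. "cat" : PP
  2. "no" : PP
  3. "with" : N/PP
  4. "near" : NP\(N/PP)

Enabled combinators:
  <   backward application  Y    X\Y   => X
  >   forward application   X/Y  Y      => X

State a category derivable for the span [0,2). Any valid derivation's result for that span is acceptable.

(S/NP)/PP

[0,5] S   >
  [0,3] S/NP   >
    [0,2] (S/NP)/PP   >
      [0,1] "often" : ((S/NP)/PP)/PP
      [1,2] "cat" : PP
    [2,3] "no" : PP
  [3,5] NP   <
    [3,4] "with" : N/PP
    [4,5] "near" : NP\(N/PP)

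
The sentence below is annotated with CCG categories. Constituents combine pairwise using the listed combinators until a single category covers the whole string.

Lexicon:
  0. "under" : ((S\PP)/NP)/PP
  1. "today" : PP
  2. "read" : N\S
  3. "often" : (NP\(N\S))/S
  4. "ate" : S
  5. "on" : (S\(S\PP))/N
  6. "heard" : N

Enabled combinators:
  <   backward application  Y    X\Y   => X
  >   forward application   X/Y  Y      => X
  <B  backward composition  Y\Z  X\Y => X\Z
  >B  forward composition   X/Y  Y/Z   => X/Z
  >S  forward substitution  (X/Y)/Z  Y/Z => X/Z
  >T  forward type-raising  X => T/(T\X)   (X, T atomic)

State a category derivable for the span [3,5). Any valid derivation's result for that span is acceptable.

[0,7] S   <
  [0,5] S\PP   >
    [0,2] (S\PP)/NP   >
      [0,1] "under" : ((S\PP)/NP)/PP
      [1,2] "today" : PP
    [2,5] NP   <
      [2,3] "read" : N\S
      [3,5] NP\(N\S)   >
        [3,4] "often" : (NP\(N\S))/S
        [4,5] "ate" : S
  [5,7] S\(S\PP)   >
    [5,6] "on" : (S\(S\PP))/N
    [6,7] "heard" : N

NP\(N\S)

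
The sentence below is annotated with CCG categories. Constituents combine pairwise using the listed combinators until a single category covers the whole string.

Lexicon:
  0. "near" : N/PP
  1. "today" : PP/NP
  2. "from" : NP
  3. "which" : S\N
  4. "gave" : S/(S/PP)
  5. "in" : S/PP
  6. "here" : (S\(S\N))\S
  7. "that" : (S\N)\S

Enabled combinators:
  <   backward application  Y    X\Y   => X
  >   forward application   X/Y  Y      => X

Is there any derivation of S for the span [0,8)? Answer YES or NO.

YES

[0,8] S   <
  [0,3] N   >
    [0,1] "near" : N/PP
    [1,3] PP   >
      [1,2] "today" : PP/NP
      [2,3] "from" : NP
  [3,8] S\N   <
    [3,7] S   <
      [3,4] "which" : S\N
      [4,7] S\(S\N)   <
        [4,6] S   >
          [4,5] "gave" : S/(S/PP)
          [5,6] "in" : S/PP
        [6,7] "here" : (S\(S\N))\S
    [7,8] "that" : (S\N)\S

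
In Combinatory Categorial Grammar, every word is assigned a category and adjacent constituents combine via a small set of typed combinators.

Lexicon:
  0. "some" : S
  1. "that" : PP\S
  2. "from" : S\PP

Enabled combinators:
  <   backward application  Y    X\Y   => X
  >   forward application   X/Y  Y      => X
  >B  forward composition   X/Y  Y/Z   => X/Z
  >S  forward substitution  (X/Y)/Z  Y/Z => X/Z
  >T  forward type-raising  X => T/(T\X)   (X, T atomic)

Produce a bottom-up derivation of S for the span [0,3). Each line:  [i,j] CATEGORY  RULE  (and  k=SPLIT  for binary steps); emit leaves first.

[0,3] S   <
  [0,2] PP   >
    [0,1] PP/(PP\S)   >T
      [0,1] "some" : S
    [1,2] "that" : PP\S
  [2,3] "from" : S\PP

[0,1] S  lex  "some"
[0,1] PP/(PP\S)  >T
[1,2] PP\S  lex  "that"
[0,2] PP  >  k=1
[2,3] S\PP  lex  "from"
[0,3] S  <  k=2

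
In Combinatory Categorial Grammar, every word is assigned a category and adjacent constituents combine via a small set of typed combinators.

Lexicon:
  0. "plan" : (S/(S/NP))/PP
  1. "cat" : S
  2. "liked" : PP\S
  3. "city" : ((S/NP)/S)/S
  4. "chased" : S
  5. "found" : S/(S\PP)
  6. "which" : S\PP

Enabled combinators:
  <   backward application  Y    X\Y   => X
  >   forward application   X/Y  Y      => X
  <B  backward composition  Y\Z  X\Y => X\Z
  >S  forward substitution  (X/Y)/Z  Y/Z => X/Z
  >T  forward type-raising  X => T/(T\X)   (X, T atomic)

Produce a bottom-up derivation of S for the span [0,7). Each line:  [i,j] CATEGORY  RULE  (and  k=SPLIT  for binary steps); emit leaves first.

[0,7] S   >
  [0,3] S/(S/NP)   >
    [0,1] "plan" : (S/(S/NP))/PP
    [1,3] PP   <
      [1,2] "cat" : S
      [2,3] "liked" : PP\S
  [3,7] S/NP   >
    [3,5] (S/NP)/S   >
      [3,4] "city" : ((S/NP)/S)/S
      [4,5] "chased" : S
    [5,7] S   >
      [5,6] "found" : S/(S\PP)
      [6,7] "which" : S\PP

[0,1] (S/(S/NP))/PP  lex  "plan"
[1,2] S  lex  "cat"
[2,3] PP\S  lex  "liked"
[1,3] PP  <  k=2
[0,3] S/(S/NP)  >  k=1
[3,4] ((S/NP)/S)/S  lex  "city"
[4,5] S  lex  "chased"
[3,5] (S/NP)/S  >  k=4
[5,6] S/(S\PP)  lex  "found"
[6,7] S\PP  lex  "which"
[5,7] S  >  k=6
[3,7] S/NP  >  k=5
[0,7] S  >  k=3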